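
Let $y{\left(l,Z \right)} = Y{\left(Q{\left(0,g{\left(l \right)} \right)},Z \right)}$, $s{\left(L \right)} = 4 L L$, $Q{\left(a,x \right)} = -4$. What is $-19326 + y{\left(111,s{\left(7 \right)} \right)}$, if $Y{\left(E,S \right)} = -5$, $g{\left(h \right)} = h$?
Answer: $-19331$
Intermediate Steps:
$s{\left(L \right)} = 4 L^{2}$
$y{\left(l,Z \right)} = -5$
$-19326 + y{\left(111,s{\left(7 \right)} \right)} = -19326 - 5 = -19331$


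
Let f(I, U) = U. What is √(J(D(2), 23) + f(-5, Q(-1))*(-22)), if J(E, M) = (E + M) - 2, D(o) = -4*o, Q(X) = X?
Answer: √35 ≈ 5.9161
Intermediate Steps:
J(E, M) = -2 + E + M
√(J(D(2), 23) + f(-5, Q(-1))*(-22)) = √((-2 - 4*2 + 23) - 1*(-22)) = √((-2 - 8 + 23) + 22) = √(13 + 22) = √35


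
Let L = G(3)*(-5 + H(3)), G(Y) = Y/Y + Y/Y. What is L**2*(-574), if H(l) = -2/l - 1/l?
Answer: -82656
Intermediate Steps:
G(Y) = 2 (G(Y) = 1 + 1 = 2)
H(l) = -3/l
L = -12 (L = 2*(-5 - 3/3) = 2*(-5 - 3*1/3) = 2*(-5 - 1) = 2*(-6) = -12)
L**2*(-574) = (-12)**2*(-574) = 144*(-574) = -82656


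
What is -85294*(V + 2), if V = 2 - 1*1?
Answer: -255882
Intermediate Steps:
V = 1 (V = 2 - 1 = 1)
-85294*(V + 2) = -85294*(1 + 2) = -85294*3 = -7754*33 = -255882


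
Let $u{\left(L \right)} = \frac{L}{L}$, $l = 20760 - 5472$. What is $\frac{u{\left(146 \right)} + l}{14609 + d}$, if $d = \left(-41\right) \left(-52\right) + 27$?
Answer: $\frac{15289}{16768} \approx 0.9118$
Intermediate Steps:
$l = 15288$ ($l = 20760 - 5472 = 15288$)
$d = 2159$ ($d = 2132 + 27 = 2159$)
$u{\left(L \right)} = 1$
$\frac{u{\left(146 \right)} + l}{14609 + d} = \frac{1 + 15288}{14609 + 2159} = \frac{15289}{16768}$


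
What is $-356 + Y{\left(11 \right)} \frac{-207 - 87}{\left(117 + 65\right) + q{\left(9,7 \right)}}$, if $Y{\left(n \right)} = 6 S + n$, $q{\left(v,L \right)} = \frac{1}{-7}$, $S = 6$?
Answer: $- \frac{549914}{1273} \approx -431.98$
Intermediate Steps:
$q{\left(v,L \right)} = - \frac{1}{7}$
$Y{\left(n \right)} = 36 + n$ ($Y{\left(n \right)} = 6 \cdot 6 + n = 36 + n$)
$-356 + Y{\left(11 \right)} \frac{-207 - 87}{\left(117 + 65\right) + q{\left(9,7 \right)}} = -356 + \left(36 + 11\right) \frac{-207 - 87}{\left(117 + 65\right) - \frac{1}{7}} = -356 + 47 \left(- \frac{294}{182 - \frac{1}{7}}\right) = -356 + 47 \left(- \frac{294}{\frac{1273}{7}}\right) = -356 + 47 \left(\left(-294\right) \frac{7}{1273}\right) = -356 + 47 \left(- \frac{2058}{1273}\right) = -356 - \frac{96726}{1273} = - \frac{549914}{1273}$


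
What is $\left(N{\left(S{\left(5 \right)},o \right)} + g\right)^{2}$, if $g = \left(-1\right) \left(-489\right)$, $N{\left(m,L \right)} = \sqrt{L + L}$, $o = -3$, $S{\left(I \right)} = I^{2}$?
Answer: $\left(489 + i \sqrt{6}\right)^{2} \approx 2.3912 \cdot 10^{5} + 2396.0 i$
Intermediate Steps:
$N{\left(m,L \right)} = \sqrt{2} \sqrt{L}$ ($N{\left(m,L \right)} = \sqrt{2 L} = \sqrt{2} \sqrt{L}$)
$g = 489$
$\left(N{\left(S{\left(5 \right)},o \right)} + g\right)^{2} = \left(\sqrt{2} \sqrt{-3} + 489\right)^{2} = \left(\sqrt{2} i \sqrt{3} + 489\right)^{2} = \left(i \sqrt{6} + 489\right)^{2} = \left(489 + i \sqrt{6}\right)^{2}$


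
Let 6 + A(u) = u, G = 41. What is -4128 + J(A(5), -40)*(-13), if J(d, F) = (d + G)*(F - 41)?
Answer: 37992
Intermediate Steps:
A(u) = -6 + u
J(d, F) = (-41 + F)*(41 + d) (J(d, F) = (d + 41)*(F - 41) = (41 + d)*(-41 + F) = (-41 + F)*(41 + d))
-4128 + J(A(5), -40)*(-13) = -4128 + (-1681 - 41*(-6 + 5) + 41*(-40) - 40*(-6 + 5))*(-13) = -4128 + (-1681 - 41*(-1) - 1640 - 40*(-1))*(-13) = -4128 + (-1681 + 41 - 1640 + 40)*(-13) = -4128 - 3240*(-13) = -4128 + 42120 = 37992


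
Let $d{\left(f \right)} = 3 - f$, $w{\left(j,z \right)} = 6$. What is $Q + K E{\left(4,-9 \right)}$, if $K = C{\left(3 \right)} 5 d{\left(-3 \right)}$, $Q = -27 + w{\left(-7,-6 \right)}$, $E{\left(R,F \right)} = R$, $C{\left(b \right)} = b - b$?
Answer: $-21$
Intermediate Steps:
$C{\left(b \right)} = 0$
$Q = -21$ ($Q = -27 + 6 = -21$)
$K = 0$ ($K = 0 \cdot 5 \left(3 - -3\right) = 0 \left(3 + 3\right) = 0 \cdot 6 = 0$)
$Q + K E{\left(4,-9 \right)} = -21 + 0 \cdot 4 = -21 + 0 = -21$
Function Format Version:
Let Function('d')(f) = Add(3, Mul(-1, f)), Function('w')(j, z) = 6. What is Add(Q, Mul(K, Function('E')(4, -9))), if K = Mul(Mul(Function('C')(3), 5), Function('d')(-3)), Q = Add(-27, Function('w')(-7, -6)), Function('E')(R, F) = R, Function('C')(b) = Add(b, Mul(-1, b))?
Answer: -21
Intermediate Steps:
Function('C')(b) = 0
Q = -21 (Q = Add(-27, 6) = -21)
K = 0 (K = Mul(Mul(0, 5), Add(3, Mul(-1, -3))) = Mul(0, Add(3, 3)) = Mul(0, 6) = 0)
Add(Q, Mul(K, Function('E')(4, -9))) = Add(-21, Mul(0, 4)) = Add(-21, 0) = -21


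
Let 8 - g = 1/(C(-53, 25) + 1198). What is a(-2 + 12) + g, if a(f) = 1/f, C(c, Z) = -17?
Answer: 95651/11810 ≈ 8.0992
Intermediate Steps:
g = 9447/1181 (g = 8 - 1/(-17 + 1198) = 8 - 1/1181 = 9447/1181 ≈ 7.9992)
a(-2 + 12) + g = 1/(-2 + 12) + 9447/1181 = 1/10 + 9447/1181 = ⅒ + 9447/1181 = 95651/11810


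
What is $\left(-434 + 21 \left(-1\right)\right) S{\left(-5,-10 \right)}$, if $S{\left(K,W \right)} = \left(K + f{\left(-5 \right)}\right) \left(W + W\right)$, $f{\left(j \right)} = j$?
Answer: $-91000$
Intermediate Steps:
$S{\left(K,W \right)} = 2 W \left(-5 + K\right)$ ($S{\left(K,W \right)} = \left(K - 5\right) \left(W + W\right) = \left(-5 + K\right) 2 W = 2 W \left(-5 + K\right)$)
$\left(-434 + 21 \left(-1\right)\right) S{\left(-5,-10 \right)} = \left(-434 + 21 \left(-1\right)\right) 2 \left(-10\right) \left(-5 - 5\right) = \left(-434 - 21\right) 2 \left(-10\right) \left(-10\right) = \left(-455\right) 200 = -91000$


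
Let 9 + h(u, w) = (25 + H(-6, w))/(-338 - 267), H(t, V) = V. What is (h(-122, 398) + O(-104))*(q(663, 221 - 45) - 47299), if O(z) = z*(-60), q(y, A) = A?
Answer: -177622231836/605 ≈ -2.9359e+8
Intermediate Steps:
O(z) = -60*z
h(u, w) = -1094/121 - w/605 (h(u, w) = -9 + (25 + w)/(-338 - 267) = -9 + (25 + w)/(-605) = -9 + (25 + w)*(-1/605) = -9 + (-5/121 - w/605) = -1094/121 - w/605)
(h(-122, 398) + O(-104))*(q(663, 221 - 45) - 47299) = ((-1094/121 - 1/605*398) - 60*(-104))*((221 - 45) - 47299) = ((-1094/121 - 398/605) + 6240)*(176 - 47299) = (-5868/605 + 6240)*(-47123) = (3769332/605)*(-47123) = -177622231836/605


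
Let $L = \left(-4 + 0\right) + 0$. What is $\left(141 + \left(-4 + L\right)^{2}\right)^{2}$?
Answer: $42025$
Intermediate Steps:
$L = -4$ ($L = -4 + 0 = -4$)
$\left(141 + \left(-4 + L\right)^{2}\right)^{2} = \left(141 + \left(-4 - 4\right)^{2}\right)^{2} = \left(141 + \left(-8\right)^{2}\right)^{2} = \left(141 + 64\right)^{2} = 205^{2} = 42025$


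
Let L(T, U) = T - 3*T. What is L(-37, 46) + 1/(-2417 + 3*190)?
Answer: 136677/1847 ≈ 74.000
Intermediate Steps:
L(T, U) = -2*T
L(-37, 46) + 1/(-2417 + 3*190) = -2*(-37) + 1/(-2417 + 3*190) = 74 + 1/(-2417 + 570) = 74 + 1/(-1847) = 74 - 1/1847 = 136677/1847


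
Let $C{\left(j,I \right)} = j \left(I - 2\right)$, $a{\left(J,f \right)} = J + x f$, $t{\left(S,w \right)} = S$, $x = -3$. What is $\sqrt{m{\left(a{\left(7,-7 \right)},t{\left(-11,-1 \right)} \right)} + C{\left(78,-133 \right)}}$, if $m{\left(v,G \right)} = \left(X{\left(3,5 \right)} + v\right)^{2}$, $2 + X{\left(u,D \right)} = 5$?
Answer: $i \sqrt{9569} \approx 97.821 i$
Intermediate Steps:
$a{\left(J,f \right)} = J - 3 f$
$X{\left(u,D \right)} = 3$ ($X{\left(u,D \right)} = -2 + 5 = 3$)
$m{\left(v,G \right)} = \left(3 + v\right)^{2}$
$C{\left(j,I \right)} = j \left(-2 + I\right)$
$\sqrt{m{\left(a{\left(7,-7 \right)},t{\left(-11,-1 \right)} \right)} + C{\left(78,-133 \right)}} = \sqrt{\left(3 + \left(7 - -21\right)\right)^{2} + 78 \left(-2 - 133\right)} = \sqrt{\left(3 + \left(7 + 21\right)\right)^{2} + 78 \left(-135\right)} = \sqrt{\left(3 + 28\right)^{2} - 10530} = \sqrt{31^{2} - 10530} = \sqrt{961 - 10530} = \sqrt{-9569} = i \sqrt{9569}$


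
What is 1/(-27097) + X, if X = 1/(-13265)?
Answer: -5766/51348815 ≈ -0.00011229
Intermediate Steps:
X = -1/13265 ≈ -7.5386e-5
1/(-27097) + X = 1/(-27097) - 1/13265 = -1/27097 - 1/13265 = -5766/51348815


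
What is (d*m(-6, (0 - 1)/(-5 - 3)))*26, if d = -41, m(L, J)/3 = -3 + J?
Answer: 36777/4 ≈ 9194.3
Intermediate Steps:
m(L, J) = -9 + 3*J (m(L, J) = 3*(-3 + J) = -9 + 3*J)
(d*m(-6, (0 - 1)/(-5 - 3)))*26 = -41*(-9 + 3*((0 - 1)/(-5 - 3)))*26 = -41*(-9 + 3*(-1/(-8)))*26 = -41*(-9 + 3*(-1*(-1/8)))*26 = -41*(-9 + 3*(1/8))*26 = -41*(-9 + 3/8)*26 = -41*(-69/8)*26 = (2829/8)*26 = 36777/4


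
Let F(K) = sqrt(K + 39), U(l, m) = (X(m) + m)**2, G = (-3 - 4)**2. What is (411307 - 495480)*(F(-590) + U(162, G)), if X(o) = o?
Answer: -808397492 - 84173*I*sqrt(551) ≈ -8.084e+8 - 1.9758e+6*I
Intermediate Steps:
G = 49 (G = (-7)**2 = 49)
U(l, m) = 4*m**2 (U(l, m) = (m + m)**2 = (2*m)**2 = 4*m**2)
F(K) = sqrt(39 + K)
(411307 - 495480)*(F(-590) + U(162, G)) = (411307 - 495480)*(sqrt(39 - 590) + 4*49**2) = -84173*(sqrt(-551) + 4*2401) = -84173*(I*sqrt(551) + 9604) = -84173*(9604 + I*sqrt(551)) = -808397492 - 84173*I*sqrt(551)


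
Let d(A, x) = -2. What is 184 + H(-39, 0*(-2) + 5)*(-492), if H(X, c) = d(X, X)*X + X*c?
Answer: 57748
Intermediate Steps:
H(X, c) = -2*X + X*c
184 + H(-39, 0*(-2) + 5)*(-492) = 184 - 39*(-2 + (0*(-2) + 5))*(-492) = 184 - 39*(-2 + (0 + 5))*(-492) = 184 - 39*(-2 + 5)*(-492) = 184 - 39*3*(-492) = 184 - 117*(-492) = 184 + 57564 = 57748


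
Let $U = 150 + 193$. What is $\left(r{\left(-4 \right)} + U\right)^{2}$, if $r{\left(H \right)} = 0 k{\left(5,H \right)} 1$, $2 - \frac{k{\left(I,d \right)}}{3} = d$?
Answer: $117649$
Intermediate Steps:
$k{\left(I,d \right)} = 6 - 3 d$
$U = 343$
$r{\left(H \right)} = 0$ ($r{\left(H \right)} = 0 \left(6 - 3 H\right) 1 = 0 \cdot 1 = 0$)
$\left(r{\left(-4 \right)} + U\right)^{2} = \left(0 + 343\right)^{2} = 343^{2} = 117649$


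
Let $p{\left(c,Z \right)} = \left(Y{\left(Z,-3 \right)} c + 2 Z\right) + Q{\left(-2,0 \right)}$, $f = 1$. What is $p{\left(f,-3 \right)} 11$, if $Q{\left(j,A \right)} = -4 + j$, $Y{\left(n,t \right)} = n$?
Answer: $-165$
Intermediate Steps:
$p{\left(c,Z \right)} = -6 + 2 Z + Z c$ ($p{\left(c,Z \right)} = \left(Z c + 2 Z\right) - 6 = \left(2 Z + Z c\right) - 6 = -6 + 2 Z + Z c$)
$p{\left(f,-3 \right)} 11 = \left(-6 + 2 \left(-3\right) - 3\right) 11 = \left(-6 - 6 - 3\right) 11 = \left(-15\right) 11 = -165$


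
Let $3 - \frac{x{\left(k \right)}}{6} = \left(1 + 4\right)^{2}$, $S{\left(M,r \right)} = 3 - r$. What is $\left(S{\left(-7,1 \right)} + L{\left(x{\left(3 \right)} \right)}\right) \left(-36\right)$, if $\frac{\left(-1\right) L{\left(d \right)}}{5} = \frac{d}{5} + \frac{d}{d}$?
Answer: $-4644$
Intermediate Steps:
$x{\left(k \right)} = -132$ ($x{\left(k \right)} = 18 - 6 \left(1 + 4\right)^{2} = 18 - 6 \cdot 5^{2} = 18 - 150 = -132$)
$L{\left(d \right)} = -5 - d$ ($L{\left(d \right)} = - 5 \left(\frac{d}{5} + \frac{d}{d}\right) = - 5 \left(d \frac{1}{5} + 1\right) = - 5 \left(\frac{d}{5} + 1\right) = - 5 \left(1 + \frac{d}{5}\right) = -5 - d$)
$\left(S{\left(-7,1 \right)} + L{\left(x{\left(3 \right)} \right)}\right) \left(-36\right) = \left(\left(3 - 1\right) - -127\right) \left(-36\right) = \left(\left(3 - 1\right) + \left(-5 + 132\right)\right) \left(-36\right) = \left(2 + 127\right) \left(-36\right) = 129 \left(-36\right) = -4644$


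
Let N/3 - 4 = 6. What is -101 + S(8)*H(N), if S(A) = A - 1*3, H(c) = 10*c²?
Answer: 44899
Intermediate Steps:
N = 30 (N = 12 + 3*6 = 12 + 18 = 30)
S(A) = -3 + A (S(A) = A - 3 = -3 + A)
-101 + S(8)*H(N) = -101 + (-3 + 8)*(10*30²) = -101 + 5*(10*900) = -101 + 5*9000 = -101 + 45000 = 44899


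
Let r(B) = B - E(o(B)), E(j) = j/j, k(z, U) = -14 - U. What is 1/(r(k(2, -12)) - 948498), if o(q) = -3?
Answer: -1/948501 ≈ -1.0543e-6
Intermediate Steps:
E(j) = 1
r(B) = -1 + B (r(B) = B - 1*1 = B - 1 = -1 + B)
1/(r(k(2, -12)) - 948498) = 1/((-1 + (-14 - 1*(-12))) - 948498) = 1/((-1 + (-14 + 12)) - 948498) = 1/((-1 - 2) - 948498) = 1/(-3 - 948498) = 1/(-948501) = -1/948501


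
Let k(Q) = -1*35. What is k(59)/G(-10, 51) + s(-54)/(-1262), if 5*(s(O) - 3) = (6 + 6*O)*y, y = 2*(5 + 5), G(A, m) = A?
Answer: 2843/631 ≈ 4.5055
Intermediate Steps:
y = 20 (y = 2*10 = 20)
s(O) = 27 + 24*O (s(O) = 3 + ((6 + 6*O)*20)/5 = 3 + (120 + 120*O)/5 = 3 + (24 + 24*O) = 27 + 24*O)
k(Q) = -35
k(59)/G(-10, 51) + s(-54)/(-1262) = -35/(-10) + (27 + 24*(-54))/(-1262) = -35*(-⅒) + (27 - 1296)*(-1/1262) = 7/2 - 1269*(-1/1262) = 7/2 + 1269/1262 = 2843/631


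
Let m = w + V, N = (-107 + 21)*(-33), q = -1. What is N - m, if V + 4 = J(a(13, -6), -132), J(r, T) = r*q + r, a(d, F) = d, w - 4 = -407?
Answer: 3245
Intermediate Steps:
w = -403 (w = 4 - 407 = -403)
J(r, T) = 0 (J(r, T) = r*(-1) + r = -r + r = 0)
V = -4 (V = -4 + 0 = -4)
N = 2838 (N = -86*(-33) = 2838)
m = -407 (m = -403 - 4 = -407)
N - m = 2838 - 1*(-407) = 2838 + 407 = 3245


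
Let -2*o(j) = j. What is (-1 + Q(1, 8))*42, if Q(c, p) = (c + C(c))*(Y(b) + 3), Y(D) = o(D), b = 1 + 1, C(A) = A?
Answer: 126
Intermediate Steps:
o(j) = -j/2
b = 2
Y(D) = -D/2
Q(c, p) = 4*c (Q(c, p) = (c + c)*(-1/2*2 + 3) = (2*c)*(-1 + 3) = (2*c)*2 = 4*c)
(-1 + Q(1, 8))*42 = (-1 + 4*1)*42 = (-1 + 4)*42 = 3*42 = 126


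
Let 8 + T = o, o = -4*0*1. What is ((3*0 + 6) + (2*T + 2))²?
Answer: 64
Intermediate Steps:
o = 0 (o = 0*1 = 0)
T = -8 (T = -8 + 0 = -8)
((3*0 + 6) + (2*T + 2))² = ((3*0 + 6) + (2*(-8) + 2))² = ((0 + 6) + (-16 + 2))² = (6 - 14)² = (-8)² = 64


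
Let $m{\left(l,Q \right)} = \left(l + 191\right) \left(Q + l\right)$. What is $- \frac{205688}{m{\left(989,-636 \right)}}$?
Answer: $- \frac{51422}{104135} \approx -0.4938$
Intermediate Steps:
$m{\left(l,Q \right)} = \left(191 + l\right) \left(Q + l\right)$
$- \frac{205688}{m{\left(989,-636 \right)}} = - \frac{205688}{989^{2} + 191 \left(-636\right) + 191 \cdot 989 - 629004} = - \frac{205688}{978121 - 121476 + 188899 - 629004} = - \frac{205688}{416540} = \left(-205688\right) \frac{1}{416540} = - \frac{51422}{104135}$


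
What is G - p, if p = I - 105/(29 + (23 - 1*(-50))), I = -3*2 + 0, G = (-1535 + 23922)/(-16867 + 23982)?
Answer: 2461643/241910 ≈ 10.176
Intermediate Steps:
G = 22387/7115 ≈ 3.1465
I = -6 (I = -6 + 0 = -6)
p = -239/34 (p = -6 - 105/(29 + (23 - 1*(-50))) = -6 - 105/(29 + (23 + 50)) = -6 - 105/(29 + 73) = -6 - 105/102 = -6 - 105*1/102 = -6 - 35/34 = -239/34 ≈ -7.0294)
G - p = 22387/7115 - 1*(-239/34) = 22387/7115 + 239/34 = 2461643/241910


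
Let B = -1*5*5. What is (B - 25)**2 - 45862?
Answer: -43362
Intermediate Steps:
B = -25 (B = -5*5 = -25)
(B - 25)**2 - 45862 = (-25 - 25)**2 - 45862 = (-50)**2 - 45862 = 2500 - 45862 = -43362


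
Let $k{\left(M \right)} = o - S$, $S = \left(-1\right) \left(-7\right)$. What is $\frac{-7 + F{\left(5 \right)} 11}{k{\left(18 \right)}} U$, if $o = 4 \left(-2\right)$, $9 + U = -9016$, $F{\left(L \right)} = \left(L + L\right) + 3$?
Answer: $\frac{245480}{3} \approx 81827.0$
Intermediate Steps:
$F{\left(L \right)} = 3 + 2 L$ ($F{\left(L \right)} = 2 L + 3 = 3 + 2 L$)
$U = -9025$ ($U = -9 - 9016 = -9025$)
$S = 7$
$o = -8$
$k{\left(M \right)} = -15$ ($k{\left(M \right)} = -8 - 7 = -15$)
$\frac{-7 + F{\left(5 \right)} 11}{k{\left(18 \right)}} U = \frac{-7 + \left(3 + 2 \cdot 5\right) 11}{-15} \left(-9025\right) = \left(-7 + \left(3 + 10\right) 11\right) \left(- \frac{1}{15}\right) \left(-9025\right) = \left(-7 + 13 \cdot 11\right) \left(- \frac{1}{15}\right) \left(-9025\right) = \left(-7 + 143\right) \left(- \frac{1}{15}\right) \left(-9025\right) = 136 \left(- \frac{1}{15}\right) \left(-9025\right) = \left(- \frac{136}{15}\right) \left(-9025\right) = \frac{245480}{3}$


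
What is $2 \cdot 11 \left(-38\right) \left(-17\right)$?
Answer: $14212$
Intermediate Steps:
$2 \cdot 11 \left(-38\right) \left(-17\right) = 22 \left(-38\right) \left(-17\right) = \left(-836\right) \left(-17\right) = 14212$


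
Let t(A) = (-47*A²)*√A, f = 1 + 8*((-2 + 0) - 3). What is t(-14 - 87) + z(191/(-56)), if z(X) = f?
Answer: -39 - 479447*I*√101 ≈ -39.0 - 4.8184e+6*I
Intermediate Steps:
f = -39 (f = 1 + 8*(-2 - 3) = 1 + 8*(-5) = 1 - 40 = -39)
t(A) = -47*A^(5/2)
z(X) = -39
t(-14 - 87) + z(191/(-56)) = -47*(-14 - 87)^(5/2) - 39 = -479447*I*√101 - 39 = -39 - 479447*I*√101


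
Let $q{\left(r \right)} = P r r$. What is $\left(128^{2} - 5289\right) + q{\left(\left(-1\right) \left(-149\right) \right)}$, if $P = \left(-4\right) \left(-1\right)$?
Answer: $99899$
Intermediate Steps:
$P = 4$
$q{\left(r \right)} = 4 r^{2}$ ($q{\left(r \right)} = 4 r r = 4 r^{2}$)
$\left(128^{2} - 5289\right) + q{\left(\left(-1\right) \left(-149\right) \right)} = \left(128^{2} - 5289\right) + 4 \left(\left(-1\right) \left(-149\right)\right)^{2} = \left(16384 - 5289\right) + 4 \cdot 149^{2} = 11095 + 4 \cdot 22201 = 11095 + 88804 = 99899$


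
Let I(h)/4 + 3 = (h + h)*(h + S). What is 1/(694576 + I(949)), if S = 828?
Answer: 1/14185548 ≈ 7.0494e-8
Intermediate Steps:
I(h) = -12 + 8*h*(828 + h) (I(h) = -12 + 4*((h + h)*(h + 828)) = -12 + 4*((2*h)*(828 + h)) = -12 + 4*(2*h*(828 + h)) = -12 + 8*h*(828 + h))
1/(694576 + I(949)) = 1/(694576 + (-12 + 8*949**2 + 6624*949)) = 1/(694576 + (-12 + 8*900601 + 6286176)) = 1/(694576 + (-12 + 7204808 + 6286176)) = 1/(694576 + 13490972) = 1/14185548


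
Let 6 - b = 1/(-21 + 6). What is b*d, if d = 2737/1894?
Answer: 249067/28410 ≈ 8.7669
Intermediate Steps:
b = 91/15 (b = 6 - 1/(-21 + 6) = 6 - 1/(-15) = 6 - 1*(-1/15) = 6 + 1/15 = 91/15 ≈ 6.0667)
d = 2737/1894 (d = 2737*(1/1894) = 2737/1894 ≈ 1.4451)
b*d = (91/15)*(2737/1894) = 249067/28410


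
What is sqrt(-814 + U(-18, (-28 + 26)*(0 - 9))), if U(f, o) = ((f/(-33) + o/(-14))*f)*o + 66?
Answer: 2*I*sqrt(753214)/77 ≈ 22.542*I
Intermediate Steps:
U(f, o) = 66 + f*o*(-o/14 - f/33) (U(f, o) = ((f*(-1/33) + o*(-1/14))*f)*o + 66 = ((-f/33 - o/14)*f)*o + 66 = ((-o/14 - f/33)*f)*o + 66 = (f*(-o/14 - f/33))*o + 66 = f*o*(-o/14 - f/33) + 66 = 66 + f*o*(-o/14 - f/33))
sqrt(-814 + U(-18, (-28 + 26)*(0 - 9))) = sqrt(-814 + (66 - 1/14*(-18)*((-28 + 26)*(0 - 9))**2 - 1/33*(-28 + 26)*(0 - 9)*(-18)**2)) = sqrt(-814 + (66 - 1/14*(-18)*(-2*(-9))**2 - 1/33*(-2*(-9))*324)) = sqrt(-814 + (66 - 1/14*(-18)*18**2 - 1/33*18*324)) = sqrt(-814 + (66 - 1/14*(-18)*324 - 1944/11)) = sqrt(-814 + (66 + 2916/7 - 1944/11)) = sqrt(-814 + 23550/77) = sqrt(-39128/77) = 2*I*sqrt(753214)/77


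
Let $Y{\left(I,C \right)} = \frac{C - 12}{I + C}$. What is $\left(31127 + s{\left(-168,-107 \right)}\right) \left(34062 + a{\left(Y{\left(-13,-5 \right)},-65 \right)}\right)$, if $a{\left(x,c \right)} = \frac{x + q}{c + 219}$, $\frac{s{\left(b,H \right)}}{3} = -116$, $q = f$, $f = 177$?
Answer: $\frac{415178225599}{396} \approx 1.0484 \cdot 10^{9}$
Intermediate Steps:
$q = 177$
$s{\left(b,H \right)} = -348$ ($s{\left(b,H \right)} = 3 \left(-116\right) = -348$)
$Y{\left(I,C \right)} = \frac{-12 + C}{C + I}$
$a{\left(x,c \right)} = \frac{177 + x}{219 + c}$ ($a{\left(x,c \right)} = \frac{x + 177}{c + 219} = \frac{177 + x}{219 + c}$)
$\left(31127 + s{\left(-168,-107 \right)}\right) \left(34062 + a{\left(Y{\left(-13,-5 \right)},-65 \right)}\right) = \left(31127 - 348\right) \left(34062 + \frac{177 + \frac{-12 - 5}{-5 - 13}}{219 - 65}\right) = 30779 \left(34062 + \frac{177 + \frac{1}{-18} \left(-17\right)}{154}\right) = 30779 \left(34062 + \frac{177 - - \frac{17}{18}}{154}\right) = 30779 \left(34062 + \frac{177 + \frac{17}{18}}{154}\right) = 30779 \left(34062 + \frac{1}{154} \cdot \frac{3203}{18}\right) = 30779 \left(34062 + \frac{3203}{2772}\right) = 30779 \cdot \frac{94423067}{2772} = \frac{415178225599}{396}$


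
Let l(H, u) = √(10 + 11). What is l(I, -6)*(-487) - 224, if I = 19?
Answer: -224 - 487*√21 ≈ -2455.7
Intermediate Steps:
l(H, u) = √21
l(I, -6)*(-487) - 224 = √21*(-487) - 224 = -487*√21 - 224 = -224 - 487*√21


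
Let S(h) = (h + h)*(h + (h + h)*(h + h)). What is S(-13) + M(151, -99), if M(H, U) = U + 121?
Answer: -17216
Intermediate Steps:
S(h) = 2*h*(h + 4*h²) (S(h) = (2*h)*(h + (2*h)*(2*h)) = (2*h)*(h + 4*h²) = 2*h*(h + 4*h²))
M(H, U) = 121 + U
S(-13) + M(151, -99) = (-13)²*(2 + 8*(-13)) + (121 - 99) = 169*(2 - 104) + 22 = 169*(-102) + 22 = -17238 + 22 = -17216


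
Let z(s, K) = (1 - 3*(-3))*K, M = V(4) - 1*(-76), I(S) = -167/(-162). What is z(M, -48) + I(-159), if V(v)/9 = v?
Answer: -77593/162 ≈ -478.97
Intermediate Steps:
V(v) = 9*v
I(S) = 167/162 (I(S) = -167*(-1/162) = 167/162)
M = 112 (M = 9*4 - 1*(-76) = 36 + 76 = 112)
z(s, K) = 10*K (z(s, K) = (1 + 9)*K = 10*K)
z(M, -48) + I(-159) = 10*(-48) + 167/162 = -480 + 167/162 = -77593/162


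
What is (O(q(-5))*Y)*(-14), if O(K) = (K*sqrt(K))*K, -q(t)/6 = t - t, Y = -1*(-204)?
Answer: 0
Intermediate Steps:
Y = 204
q(t) = 0 (q(t) = -6*(t - t) = -6*0 = 0)
O(K) = K**(5/2) (O(K) = K**(3/2)*K = K**(5/2))
(O(q(-5))*Y)*(-14) = (0**(5/2)*204)*(-14) = (0*204)*(-14) = 0*(-14) = 0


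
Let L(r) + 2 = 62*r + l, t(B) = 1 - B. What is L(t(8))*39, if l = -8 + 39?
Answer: -15795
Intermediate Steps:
l = 31
L(r) = 29 + 62*r (L(r) = -2 + (62*r + 31) = -2 + (31 + 62*r) = 29 + 62*r)
L(t(8))*39 = (29 + 62*(1 - 1*8))*39 = (29 + 62*(1 - 8))*39 = (29 + 62*(-7))*39 = (29 - 434)*39 = -405*39 = -15795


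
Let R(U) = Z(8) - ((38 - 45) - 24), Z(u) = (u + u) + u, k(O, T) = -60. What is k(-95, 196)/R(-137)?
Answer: -12/11 ≈ -1.0909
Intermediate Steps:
Z(u) = 3*u (Z(u) = 2*u + u = 3*u)
R(U) = 55 (R(U) = 3*8 - ((38 - 45) - 24) = 24 - (-7 - 24) = 24 - 1*(-31) = 24 + 31 = 55)
k(-95, 196)/R(-137) = -60/55 = -60*1/55 = -12/11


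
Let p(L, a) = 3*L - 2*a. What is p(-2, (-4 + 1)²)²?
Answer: 576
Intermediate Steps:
p(L, a) = -2*a + 3*L
p(-2, (-4 + 1)²)² = (-2*(-4 + 1)² + 3*(-2))² = (-2*(-3)² - 6)² = (-2*9 - 6)² = (-18 - 6)² = (-24)² = 576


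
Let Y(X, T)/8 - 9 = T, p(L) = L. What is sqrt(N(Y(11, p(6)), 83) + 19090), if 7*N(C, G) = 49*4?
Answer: 11*sqrt(158) ≈ 138.27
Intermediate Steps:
Y(X, T) = 72 + 8*T
N(C, G) = 28 (N(C, G) = (49*4)/7 = (1/7)*196 = 28)
sqrt(N(Y(11, p(6)), 83) + 19090) = sqrt(28 + 19090) = sqrt(19118) = 11*sqrt(158)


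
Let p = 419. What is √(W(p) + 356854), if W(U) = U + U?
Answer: 2*√89423 ≈ 598.07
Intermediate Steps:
W(U) = 2*U
√(W(p) + 356854) = √(2*419 + 356854) = √(838 + 356854) = √357692 = 2*√89423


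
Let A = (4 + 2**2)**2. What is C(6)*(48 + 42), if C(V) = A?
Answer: 5760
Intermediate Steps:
A = 64 (A = (4 + 4)**2 = 8**2 = 64)
C(V) = 64
C(6)*(48 + 42) = 64*(48 + 42) = 64*90 = 5760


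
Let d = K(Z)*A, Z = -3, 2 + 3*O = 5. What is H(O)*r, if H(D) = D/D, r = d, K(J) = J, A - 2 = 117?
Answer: -357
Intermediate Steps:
A = 119 (A = 2 + 117 = 119)
O = 1 (O = -⅔ + (⅓)*5 = -⅔ + 5/3 = 1)
d = -357 (d = -3*119 = -357)
r = -357
H(D) = 1
H(O)*r = 1*(-357) = -357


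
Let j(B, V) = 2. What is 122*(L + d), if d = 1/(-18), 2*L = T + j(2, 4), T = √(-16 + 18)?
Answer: 1037/9 + 61*√2 ≈ 201.49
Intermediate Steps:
T = √2 ≈ 1.4142
L = 1 + √2/2 (L = (√2 + 2)/2 = (2 + √2)/2 = 1 + √2/2 ≈ 1.7071)
d = -1/18 ≈ -0.055556
122*(L + d) = 122*((1 + √2/2) - 1/18) = 122*(17/18 + √2/2) = 1037/9 + 61*√2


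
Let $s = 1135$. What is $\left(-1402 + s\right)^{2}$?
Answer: $71289$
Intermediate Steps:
$\left(-1402 + s\right)^{2} = \left(-1402 + 1135\right)^{2} = \left(-267\right)^{2} = 71289$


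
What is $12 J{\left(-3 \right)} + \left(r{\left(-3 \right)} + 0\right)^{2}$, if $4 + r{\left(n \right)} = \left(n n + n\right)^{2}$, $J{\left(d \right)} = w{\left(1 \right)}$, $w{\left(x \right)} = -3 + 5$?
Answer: $1048$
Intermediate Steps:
$w{\left(x \right)} = 2$
$J{\left(d \right)} = 2$
$r{\left(n \right)} = -4 + \left(n + n^{2}\right)^{2}$ ($r{\left(n \right)} = -4 + \left(n n + n\right)^{2} = -4 + \left(n^{2} + n\right)^{2} = -4 + \left(n + n^{2}\right)^{2}$)
$12 J{\left(-3 \right)} + \left(r{\left(-3 \right)} + 0\right)^{2} = 12 \cdot 2 + \left(\left(-4 + \left(-3\right)^{2} \left(1 - 3\right)^{2}\right) + 0\right)^{2} = 24 + \left(\left(-4 + 9 \left(-2\right)^{2}\right) + 0\right)^{2} = 24 + \left(\left(-4 + 9 \cdot 4\right) + 0\right)^{2} = 24 + \left(\left(-4 + 36\right) + 0\right)^{2} = 24 + \left(32 + 0\right)^{2} = 24 + 32^{2} = 24 + 1024 = 1048$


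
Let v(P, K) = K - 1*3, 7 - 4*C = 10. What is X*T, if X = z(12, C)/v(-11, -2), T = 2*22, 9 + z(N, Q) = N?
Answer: -132/5 ≈ -26.400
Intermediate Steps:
C = -¾ (C = 7/4 - ¼*10 = 7/4 - 5/2 = -¾ ≈ -0.75000)
z(N, Q) = -9 + N
T = 44
v(P, K) = -3 + K (v(P, K) = K - 3 = -3 + K)
X = -⅗ (X = (-9 + 12)/(-3 - 2) = 3/(-5) = 3*(-⅕) = -⅗ ≈ -0.60000)
X*T = -⅗*44 = -132/5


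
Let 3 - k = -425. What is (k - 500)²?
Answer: 5184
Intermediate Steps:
k = 428 (k = 3 - 1*(-425) = 3 + 425 = 428)
(k - 500)² = (428 - 500)² = (-72)² = 5184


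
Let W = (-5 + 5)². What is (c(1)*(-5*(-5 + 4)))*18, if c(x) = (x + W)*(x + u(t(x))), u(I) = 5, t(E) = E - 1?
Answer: 540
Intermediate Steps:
t(E) = -1 + E
W = 0 (W = 0² = 0)
c(x) = x*(5 + x) (c(x) = (x + 0)*(x + 5) = x*(5 + x))
(c(1)*(-5*(-5 + 4)))*18 = ((1*(5 + 1))*(-5*(-5 + 4)))*18 = ((1*6)*(-5*(-1)))*18 = (6*5)*18 = 30*18 = 540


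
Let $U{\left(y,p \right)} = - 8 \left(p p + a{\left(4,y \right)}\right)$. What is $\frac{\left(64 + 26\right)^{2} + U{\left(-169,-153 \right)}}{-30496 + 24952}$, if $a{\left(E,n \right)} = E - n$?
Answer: $\frac{45139}{1386} \approx 32.568$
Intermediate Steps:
$U{\left(y,p \right)} = -32 - 8 p^{2} + 8 y$ ($U{\left(y,p \right)} = - 8 \left(p p - \left(-4 + y\right)\right) = - 8 \left(p^{2} - \left(-4 + y\right)\right) = - 8 \left(4 + p^{2} - y\right) = -32 - 8 p^{2} + 8 y$)
$\frac{\left(64 + 26\right)^{2} + U{\left(-169,-153 \right)}}{-30496 + 24952} = \frac{\left(64 + 26\right)^{2} - \left(1384 + 187272\right)}{-30496 + 24952} = \frac{90^{2} - 188656}{-5544} = \left(8100 - 188656\right) \left(- \frac{1}{5544}\right) = \left(-180556\right) \left(- \frac{1}{5544}\right) = \frac{45139}{1386}$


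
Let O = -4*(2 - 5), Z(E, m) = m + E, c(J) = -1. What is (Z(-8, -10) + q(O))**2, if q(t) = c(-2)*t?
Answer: 900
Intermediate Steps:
Z(E, m) = E + m
O = 12 (O = -4*(-3) = 12)
q(t) = -t
(Z(-8, -10) + q(O))**2 = ((-8 - 10) - 1*12)**2 = (-18 - 12)**2 = (-30)**2 = 900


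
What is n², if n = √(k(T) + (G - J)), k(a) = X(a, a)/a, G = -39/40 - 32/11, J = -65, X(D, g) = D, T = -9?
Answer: 27331/440 ≈ 62.116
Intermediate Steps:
G = -1709/440 (G = -39*1/40 - 32*1/11 = -39/40 - 32/11 = -1709/440 ≈ -3.8841)
k(a) = 1 (k(a) = a/a = 1)
n = √3006410/220 (n = √(1 + (-1709/440 - 1*(-65))) = √(1 + (-1709/440 + 65)) = √(1 + 26891/440) = √(27331/440) = √3006410/220 ≈ 7.8814)
n² = (√3006410/220)² = 27331/440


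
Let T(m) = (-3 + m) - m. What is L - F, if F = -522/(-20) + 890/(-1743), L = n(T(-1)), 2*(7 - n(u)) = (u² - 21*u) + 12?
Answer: -1056073/17430 ≈ -60.589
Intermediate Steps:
T(m) = -3
n(u) = 1 - u²/2 + 21*u/2 (n(u) = 7 - ((u² - 21*u) + 12)/2 = 7 - (12 + u² - 21*u)/2 = 7 + (-6 - u²/2 + 21*u/2) = 1 - u²/2 + 21*u/2)
L = -35 (L = 1 - ½*(-3)² + (21/2)*(-3) = 1 - ½*9 - 63/2 = 1 - 9/2 - 63/2 = -35)
F = 446023/17430 (F = -522*(-1/20) + 890*(-1/1743) = 261/10 - 890/1743 = 446023/17430 ≈ 25.589)
L - F = -35 - 1*446023/17430 = -35 - 446023/17430 = -1056073/17430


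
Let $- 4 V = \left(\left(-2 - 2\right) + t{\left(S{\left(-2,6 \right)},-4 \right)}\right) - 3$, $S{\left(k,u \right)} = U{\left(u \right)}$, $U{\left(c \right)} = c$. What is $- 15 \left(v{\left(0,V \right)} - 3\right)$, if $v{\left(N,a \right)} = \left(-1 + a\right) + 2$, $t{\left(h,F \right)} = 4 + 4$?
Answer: $\frac{135}{4} \approx 33.75$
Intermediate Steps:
$S{\left(k,u \right)} = u$
$t{\left(h,F \right)} = 8$
$V = - \frac{1}{4}$ ($V = - \frac{\left(\left(-2 - 2\right) + 8\right) - 3}{4} = - \frac{\left(-4 + 8\right) - 3}{4} = - \frac{4 - 3}{4} = \left(- \frac{1}{4}\right) 1 = - \frac{1}{4} \approx -0.25$)
$v{\left(N,a \right)} = 1 + a$
$- 15 \left(v{\left(0,V \right)} - 3\right) = - 15 \left(\left(1 - \frac{1}{4}\right) - 3\right) = - 15 \left(\frac{3}{4} - 3\right) = \left(-15\right) \left(- \frac{9}{4}\right) = \frac{135}{4}$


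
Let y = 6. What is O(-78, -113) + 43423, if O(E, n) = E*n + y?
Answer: 52243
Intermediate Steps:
O(E, n) = 6 + E*n (O(E, n) = E*n + 6 = 6 + E*n)
O(-78, -113) + 43423 = (6 - 78*(-113)) + 43423 = (6 + 8814) + 43423 = 8820 + 43423 = 52243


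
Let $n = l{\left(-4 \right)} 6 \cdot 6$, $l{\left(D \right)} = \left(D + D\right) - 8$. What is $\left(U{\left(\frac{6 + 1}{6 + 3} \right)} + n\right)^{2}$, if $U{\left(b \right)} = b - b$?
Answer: $331776$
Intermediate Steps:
$l{\left(D \right)} = -8 + 2 D$ ($l{\left(D \right)} = 2 D - 8 = -8 + 2 D$)
$U{\left(b \right)} = 0$
$n = -576$ ($n = \left(-8 + 2 \left(-4\right)\right) 6 \cdot 6 = \left(-8 - 8\right) 36 = \left(-16\right) 36 = -576$)
$\left(U{\left(\frac{6 + 1}{6 + 3} \right)} + n\right)^{2} = \left(0 - 576\right)^{2} = \left(-576\right)^{2} = 331776$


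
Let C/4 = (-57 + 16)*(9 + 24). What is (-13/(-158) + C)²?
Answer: 731166936889/24964 ≈ 2.9289e+7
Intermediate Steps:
C = -5412 (C = 4*((-57 + 16)*(9 + 24)) = 4*(-41*33) = 4*(-1353) = -5412)
(-13/(-158) + C)² = (-13/(-158) - 5412)² = (-13*(-1/158) - 5412)² = (13/158 - 5412)² = (-855083/158)² = 731166936889/24964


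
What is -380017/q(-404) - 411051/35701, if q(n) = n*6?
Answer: 12570599293/86539224 ≈ 145.26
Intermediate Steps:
q(n) = 6*n
-380017/q(-404) - 411051/35701 = -380017/(6*(-404)) - 411051/35701 = -380017/(-2424) - 411051*1/35701 = -380017*(-1/2424) - 411051/35701 = 380017/2424 - 411051/35701 = 12570599293/86539224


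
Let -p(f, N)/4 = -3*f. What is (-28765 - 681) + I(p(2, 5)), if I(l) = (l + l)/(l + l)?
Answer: -29445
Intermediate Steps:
p(f, N) = 12*f (p(f, N) = -(-12)*f = 12*f)
I(l) = 1 (I(l) = (2*l)/((2*l)) = (2*l)*(1/(2*l)) = 1)
(-28765 - 681) + I(p(2, 5)) = (-28765 - 681) + 1 = -29446 + 1 = -29445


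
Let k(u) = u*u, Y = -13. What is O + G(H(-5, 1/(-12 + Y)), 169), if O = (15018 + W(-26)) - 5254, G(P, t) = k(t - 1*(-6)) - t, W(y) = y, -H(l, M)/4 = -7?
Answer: 40194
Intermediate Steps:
H(l, M) = 28 (H(l, M) = -4*(-7) = 28)
k(u) = u²
G(P, t) = (6 + t)² - t (G(P, t) = (t - 1*(-6))² - t = (t + 6)² - t = (6 + t)² - t)
O = 9738 (O = (15018 - 26) - 5254 = 14992 - 5254 = 9738)
O + G(H(-5, 1/(-12 + Y)), 169) = 9738 + ((6 + 169)² - 1*169) = 9738 + (175² - 169) = 9738 + (30625 - 169) = 9738 + 30456 = 40194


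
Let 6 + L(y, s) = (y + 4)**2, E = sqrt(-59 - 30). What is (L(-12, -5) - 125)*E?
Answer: -67*I*sqrt(89) ≈ -632.08*I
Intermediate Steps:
E = I*sqrt(89) (E = sqrt(-89) = I*sqrt(89) ≈ 9.434*I)
L(y, s) = -6 + (4 + y)**2 (L(y, s) = -6 + (y + 4)**2 = -6 + (4 + y)**2)
(L(-12, -5) - 125)*E = ((-6 + (4 - 12)**2) - 125)*(I*sqrt(89)) = ((-6 + (-8)**2) - 125)*(I*sqrt(89)) = ((-6 + 64) - 125)*(I*sqrt(89)) = (58 - 125)*(I*sqrt(89)) = -67*I*sqrt(89)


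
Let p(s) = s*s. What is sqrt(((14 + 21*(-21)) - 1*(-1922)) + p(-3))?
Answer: 4*sqrt(94) ≈ 38.781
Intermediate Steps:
p(s) = s**2
sqrt(((14 + 21*(-21)) - 1*(-1922)) + p(-3)) = sqrt(((14 + 21*(-21)) - 1*(-1922)) + (-3)**2) = sqrt(((14 - 441) + 1922) + 9) = sqrt((-427 + 1922) + 9) = sqrt(1495 + 9) = sqrt(1504) = 4*sqrt(94)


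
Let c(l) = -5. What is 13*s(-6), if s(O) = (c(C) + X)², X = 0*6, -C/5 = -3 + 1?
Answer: 325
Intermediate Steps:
C = 10 (C = -5*(-3 + 1) = -5*(-2) = 10)
X = 0
s(O) = 25 (s(O) = (-5 + 0)² = (-5)² = 25)
13*s(-6) = 13*25 = 325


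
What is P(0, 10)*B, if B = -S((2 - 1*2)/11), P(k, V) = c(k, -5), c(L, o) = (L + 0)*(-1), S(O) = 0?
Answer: 0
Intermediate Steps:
c(L, o) = -L (c(L, o) = L*(-1) = -L)
P(k, V) = -k
B = 0 (B = -1*0 = 0)
P(0, 10)*B = -1*0*0 = 0*0 = 0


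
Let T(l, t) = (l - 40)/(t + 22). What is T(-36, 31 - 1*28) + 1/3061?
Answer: -232611/76525 ≈ -3.0397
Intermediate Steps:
T(l, t) = (-40 + l)/(22 + t)
T(-36, 31 - 1*28) + 1/3061 = (-40 - 36)/(22 + (31 - 1*28)) + 1/3061 = -76/(22 + (31 - 28)) + 1/3061 = -76/(22 + 3) + 1/3061 = -76/25 + 1/3061 = -232611/76525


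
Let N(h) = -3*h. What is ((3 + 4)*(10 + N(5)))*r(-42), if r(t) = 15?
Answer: -525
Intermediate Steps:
((3 + 4)*(10 + N(5)))*r(-42) = ((3 + 4)*(10 - 3*5))*15 = (7*(10 - 15))*15 = (7*(-5))*15 = -35*15 = -525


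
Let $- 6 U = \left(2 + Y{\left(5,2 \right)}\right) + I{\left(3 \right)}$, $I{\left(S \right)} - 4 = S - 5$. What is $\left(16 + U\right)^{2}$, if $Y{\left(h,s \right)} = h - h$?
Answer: $\frac{2116}{9} \approx 235.11$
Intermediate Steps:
$Y{\left(h,s \right)} = 0$
$I{\left(S \right)} = -1 + S$ ($I{\left(S \right)} = 4 + \left(S - 5\right) = 4 + \left(-5 + S\right) = -1 + S$)
$U = - \frac{2}{3}$ ($U = - \frac{\left(2 + 0\right) + \left(-1 + 3\right)}{6} = - \frac{2 + 2}{6} = \left(- \frac{1}{6}\right) 4 = - \frac{2}{3} \approx -0.66667$)
$\left(16 + U\right)^{2} = \left(16 - \frac{2}{3}\right)^{2} = \left(\frac{46}{3}\right)^{2} = \frac{2116}{9}$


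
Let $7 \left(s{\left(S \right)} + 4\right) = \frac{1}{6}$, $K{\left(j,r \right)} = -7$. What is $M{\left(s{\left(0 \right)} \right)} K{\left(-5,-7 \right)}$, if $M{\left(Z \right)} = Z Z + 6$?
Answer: $- \frac{38473}{252} \approx -152.67$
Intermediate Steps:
$s{\left(S \right)} = - \frac{167}{42}$ ($s{\left(S \right)} = -4 + \frac{1}{7 \cdot 6} = -4 + \frac{1}{7} \cdot \frac{1}{6} = -4 + \frac{1}{42} = - \frac{167}{42}$)
$M{\left(Z \right)} = 6 + Z^{2}$ ($M{\left(Z \right)} = Z^{2} + 6 = 6 + Z^{2}$)
$M{\left(s{\left(0 \right)} \right)} K{\left(-5,-7 \right)} = \left(6 + \left(- \frac{167}{42}\right)^{2}\right) \left(-7\right) = \left(6 + \frac{27889}{1764}\right) \left(-7\right) = \frac{38473}{1764} \left(-7\right) = - \frac{38473}{252}$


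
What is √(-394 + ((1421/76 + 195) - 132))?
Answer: I*√450965/38 ≈ 17.672*I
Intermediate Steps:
√(-394 + ((1421/76 + 195) - 132)) = √(-394 + (16241/76 - 132)) = √(-394 + 6209/76) = √(-23735/76) = I*√450965/38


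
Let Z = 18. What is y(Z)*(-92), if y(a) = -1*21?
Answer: 1932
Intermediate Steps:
y(a) = -21
y(Z)*(-92) = -21*(-92) = 1932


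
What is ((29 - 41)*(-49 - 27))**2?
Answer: 831744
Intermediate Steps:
((29 - 41)*(-49 - 27))**2 = (-12*(-76))**2 = 912**2 = 831744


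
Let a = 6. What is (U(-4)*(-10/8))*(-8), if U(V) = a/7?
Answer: 60/7 ≈ 8.5714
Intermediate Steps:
U(V) = 6/7
(U(-4)*(-10/8))*(-8) = (6*(-10/8)/7)*(-8) = (6*(-10*⅛)/7)*(-8) = ((6/7)*(-5/4))*(-8) = -15/14*(-8) = 60/7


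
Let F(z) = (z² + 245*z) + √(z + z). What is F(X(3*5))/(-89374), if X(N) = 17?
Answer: -2227/44687 - √34/89374 ≈ -0.049901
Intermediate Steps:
F(z) = z² + 245*z + √2*√z (F(z) = (z² + 245*z) + √(2*z) = (z² + 245*z) + √2*√z = z² + 245*z + √2*√z)
F(X(3*5))/(-89374) = (17² + 245*17 + √2*√17)/(-89374) = (289 + 4165 + √34)*(-1/89374) = (4454 + √34)*(-1/89374) = -2227/44687 - √34/89374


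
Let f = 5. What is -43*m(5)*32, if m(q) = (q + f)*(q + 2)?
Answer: -96320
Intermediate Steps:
m(q) = (2 + q)*(5 + q) (m(q) = (q + 5)*(q + 2) = (5 + q)*(2 + q) = (2 + q)*(5 + q))
-43*m(5)*32 = -43*(10 + 5² + 7*5)*32 = -43*(10 + 25 + 35)*32 = -43*70*32 = -3010*32 = -96320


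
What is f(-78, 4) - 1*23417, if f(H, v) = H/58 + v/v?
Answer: -679103/29 ≈ -23417.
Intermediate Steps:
f(H, v) = 1 + H/58 (f(H, v) = H*(1/58) + 1 = H/58 + 1 = 1 + H/58)
f(-78, 4) - 1*23417 = (1 + (1/58)*(-78)) - 1*23417 = (1 - 39/29) - 23417 = -10/29 - 23417 = -679103/29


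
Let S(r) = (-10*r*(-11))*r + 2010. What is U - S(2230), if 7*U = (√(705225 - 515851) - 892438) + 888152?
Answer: -3829151356/7 + √189374/7 ≈ -5.4702e+8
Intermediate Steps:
S(r) = 2010 + 110*r² (S(r) = (110*r)*r + 2010 = 110*r² + 2010 = 2010 + 110*r²)
U = -4286/7 + √189374/7 (U = ((√(705225 - 515851) - 892438) + 888152)/7 = ((√189374 - 892438) + 888152)/7 = ((-892438 + √189374) + 888152)/7 = (-4286 + √189374)/7 = -4286/7 + √189374/7 ≈ -550.12)
U - S(2230) = (-4286/7 + √189374/7) - (2010 + 110*2230²) = (-4286/7 + √189374/7) - (2010 + 110*4972900) = (-4286/7 + √189374/7) - (2010 + 547019000) = (-4286/7 + √189374/7) - 1*547021010 = (-4286/7 + √189374/7) - 547021010 = -3829151356/7 + √189374/7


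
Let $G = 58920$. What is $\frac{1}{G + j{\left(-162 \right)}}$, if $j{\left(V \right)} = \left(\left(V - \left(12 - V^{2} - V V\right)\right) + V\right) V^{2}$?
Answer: $\frac{1}{1368736008} \approx 7.306 \cdot 10^{-10}$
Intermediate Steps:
$j{\left(V \right)} = V^{2} \left(-12 + 2 V + 2 V^{2}\right)$ ($j{\left(V \right)} = \left(\left(V + \left(\left(V^{2} + V^{2}\right) - 12\right)\right) + V\right) V^{2} = \left(\left(V + \left(2 V^{2} - 12\right)\right) + V\right) V^{2} = \left(\left(V + \left(-12 + 2 V^{2}\right)\right) + V\right) V^{2} = \left(\left(-12 + V + 2 V^{2}\right) + V\right) V^{2} = \left(-12 + 2 V + 2 V^{2}\right) V^{2} = V^{2} \left(-12 + 2 V + 2 V^{2}\right)$)
$\frac{1}{G + j{\left(-162 \right)}} = \frac{1}{58920 + 2 \left(-162\right)^{2} \left(-6 - 162 + \left(-162\right)^{2}\right)} = \frac{1}{58920 + 2 \cdot 26244 \left(-6 - 162 + 26244\right)} = \frac{1}{58920 + 2 \cdot 26244 \cdot 26076} = \frac{1}{58920 + 1368677088} = \frac{1}{1368736008}$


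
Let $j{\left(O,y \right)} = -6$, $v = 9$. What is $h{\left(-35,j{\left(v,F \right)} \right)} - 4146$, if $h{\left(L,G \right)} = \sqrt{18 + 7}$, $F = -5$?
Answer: $-4141$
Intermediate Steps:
$h{\left(L,G \right)} = 5$ ($h{\left(L,G \right)} = \sqrt{25} = 5$)
$h{\left(-35,j{\left(v,F \right)} \right)} - 4146 = 5 - 4146 = -4141$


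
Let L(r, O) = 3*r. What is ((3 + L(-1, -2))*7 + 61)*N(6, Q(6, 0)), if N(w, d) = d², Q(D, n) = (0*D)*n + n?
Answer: 0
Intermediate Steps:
Q(D, n) = n (Q(D, n) = 0*n + n = 0 + n = n)
((3 + L(-1, -2))*7 + 61)*N(6, Q(6, 0)) = ((3 + 3*(-1))*7 + 61)*0² = ((3 - 3)*7 + 61)*0 = (0*7 + 61)*0 = (0 + 61)*0 = 61*0 = 0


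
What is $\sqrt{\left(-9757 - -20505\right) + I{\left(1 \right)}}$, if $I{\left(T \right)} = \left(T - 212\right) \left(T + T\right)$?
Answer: $\sqrt{10326} \approx 101.62$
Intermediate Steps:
$I{\left(T \right)} = 2 T \left(-212 + T\right)$ ($I{\left(T \right)} = \left(-212 + T\right) 2 T = 2 T \left(-212 + T\right)$)
$\sqrt{\left(-9757 - -20505\right) + I{\left(1 \right)}} = \sqrt{\left(-9757 - -20505\right) + 2 \cdot 1 \left(-212 + 1\right)} = \sqrt{\left(-9757 + 20505\right) + 2 \cdot 1 \left(-211\right)} = \sqrt{10748 - 422} = \sqrt{10326}$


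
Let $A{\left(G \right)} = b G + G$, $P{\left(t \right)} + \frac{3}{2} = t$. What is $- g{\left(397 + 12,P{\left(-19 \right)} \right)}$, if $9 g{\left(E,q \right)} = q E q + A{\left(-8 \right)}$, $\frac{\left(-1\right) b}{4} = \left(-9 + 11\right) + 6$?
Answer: $- \frac{229507}{12} \approx -19126.0$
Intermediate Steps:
$P{\left(t \right)} = - \frac{3}{2} + t$
$b = -32$ ($b = - 4 \left(\left(-9 + 11\right) + 6\right) = - 4 \left(2 + 6\right) = \left(-4\right) 8 = -32$)
$A{\left(G \right)} = - 31 G$ ($A{\left(G \right)} = - 32 G + G = - 31 G$)
$g{\left(E,q \right)} = \frac{248}{9} + \frac{E q^{2}}{9}$ ($g{\left(E,q \right)} = \frac{q E q - -248}{9} = \frac{E q q + 248}{9} = \frac{E q^{2} + 248}{9} = \frac{248 + E q^{2}}{9} = \frac{248}{9} + \frac{E q^{2}}{9}$)
$- g{\left(397 + 12,P{\left(-19 \right)} \right)} = - (\frac{248}{9} + \frac{\left(397 + 12\right) \left(- \frac{3}{2} - 19\right)^{2}}{9}) = - (\frac{248}{9} + \frac{1}{9} \cdot 409 \left(- \frac{41}{2}\right)^{2}) = - (\frac{248}{9} + \frac{1}{9} \cdot 409 \cdot \frac{1681}{4}) = - (\frac{248}{9} + \frac{687529}{36}) = \left(-1\right) \frac{229507}{12} = - \frac{229507}{12}$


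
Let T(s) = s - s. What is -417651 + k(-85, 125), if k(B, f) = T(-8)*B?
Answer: -417651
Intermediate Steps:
T(s) = 0
k(B, f) = 0 (k(B, f) = 0*B = 0)
-417651 + k(-85, 125) = -417651 + 0 = -417651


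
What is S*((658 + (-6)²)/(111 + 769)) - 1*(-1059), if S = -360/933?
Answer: 3621798/3421 ≈ 1058.7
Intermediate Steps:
S = -120/311 (S = -360*1/933 = -120/311 ≈ -0.38585)
S*((658 + (-6)²)/(111 + 769)) - 1*(-1059) = -120*(658 + (-6)²)/(311*(111 + 769)) - 1*(-1059) = -120*(658 + 36)/(311*880) + 1059 = -83280/(311*880) + 1059 = -120/311*347/440 + 1059 = -1041/3421 + 1059 = 3621798/3421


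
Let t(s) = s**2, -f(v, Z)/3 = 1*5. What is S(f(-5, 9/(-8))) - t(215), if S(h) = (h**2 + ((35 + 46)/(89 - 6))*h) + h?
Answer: -3820460/83 ≈ -46030.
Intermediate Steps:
f(v, Z) = -15 (f(v, Z) = -3*5 = -15)
S(h) = h**2 + 164*h/83 (S(h) = (h**2 + (81/83)*h) + h = (h**2 + (81*(1/83))*h) + h = (h**2 + 81*h/83) + h = h**2 + 164*h/83)
S(f(-5, 9/(-8))) - t(215) = (1/83)*(-15)*(164 + 83*(-15)) - 1*215**2 = (1/83)*(-15)*(164 - 1245) - 1*46225 = (1/83)*(-15)*(-1081) - 46225 = 16215/83 - 46225 = -3820460/83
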